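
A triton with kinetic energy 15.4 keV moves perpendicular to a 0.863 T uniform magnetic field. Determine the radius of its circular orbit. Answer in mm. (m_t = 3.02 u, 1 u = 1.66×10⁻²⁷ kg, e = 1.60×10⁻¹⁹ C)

r ≈ 36.0 mm

Convert the energy: K = 15.4 keV = 2.46×10^-15 J.
v = √(2K/m) = √(2·2.46×10^-15/5.01×10^-27) = 9.91×10^5 m/s.
r = mv/(qB) = (5.01×10^-27)(9.91×10^5) / [(1×1.60×10^-19)(0.863)] = 0.0360 m.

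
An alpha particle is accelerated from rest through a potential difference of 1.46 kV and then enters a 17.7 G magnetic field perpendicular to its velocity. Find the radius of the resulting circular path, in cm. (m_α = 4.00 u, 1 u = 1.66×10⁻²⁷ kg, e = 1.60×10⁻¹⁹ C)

The kinetic energy gained is K = qV = (2×1.60×10^-19)(1460) = 4.67×10^-16 J.
v = √(2K/m) = 3.75×10^5 m/s.
r = mv/(qB) = (6.64×10^-27)(3.75×10^5) / [(2×1.60×10^-19)(1.77×10^-3)] = 4.40 m.

r ≈ 440 cm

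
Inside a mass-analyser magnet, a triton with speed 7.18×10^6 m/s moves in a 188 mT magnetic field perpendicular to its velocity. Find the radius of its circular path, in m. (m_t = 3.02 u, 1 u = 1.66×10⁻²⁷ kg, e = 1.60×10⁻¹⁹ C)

The magnetic force provides the centripetal force: qvB = mv²/r, so r = mv/(qB).
r = (5.01×10^-27 kg)(7.18×10^6 m/s) / [(1×1.60×10^-19 C)(0.188 T)] = 1.20 m.

r ≈ 1.20 m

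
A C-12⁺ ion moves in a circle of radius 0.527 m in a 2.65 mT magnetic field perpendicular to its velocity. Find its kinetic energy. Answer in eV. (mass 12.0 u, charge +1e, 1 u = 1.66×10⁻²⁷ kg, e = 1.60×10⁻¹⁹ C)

v = qBr/m = (1×1.60×10^-19)(2.65×10^-3)(0.527) / (1.99×10^-26) = 1.12×10^4 m/s.
K = ½mv² = 0.5·(1.99×10^-26)·(1.12×10^4)² = 1.25×10^-18 J = 7.83 eV.

K ≈ 7.83 eV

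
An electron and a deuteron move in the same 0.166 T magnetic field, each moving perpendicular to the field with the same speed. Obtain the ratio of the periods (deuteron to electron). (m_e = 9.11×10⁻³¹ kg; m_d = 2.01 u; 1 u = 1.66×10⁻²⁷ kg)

T = 2πm/(qB) is independent of speed, so T₂/T₁ = (m₂/q₂)/(m₁/q₁).
T_{deuteron}/T_{electron} = (3.34×10^-27/1e) / (9.11×10^-31/1e) = 3660.

ratio ≈ 3660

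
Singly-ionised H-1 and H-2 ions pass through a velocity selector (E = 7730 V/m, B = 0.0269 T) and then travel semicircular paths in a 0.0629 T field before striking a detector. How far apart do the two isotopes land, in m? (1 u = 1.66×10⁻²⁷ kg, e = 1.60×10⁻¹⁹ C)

Δd ≈ 0.0948 m

Both emerge at v = E/B₁ = 2.87×10^5 m/s.
r = mv/(qB₂), so r₁ = 0.0474 m and r₂ = 0.0948 m, giving Δr = 0.0474 m.
After a semicircle each ion lands a diameter 2r from the entry slit, so the separation is 2Δr = 0.0948 m.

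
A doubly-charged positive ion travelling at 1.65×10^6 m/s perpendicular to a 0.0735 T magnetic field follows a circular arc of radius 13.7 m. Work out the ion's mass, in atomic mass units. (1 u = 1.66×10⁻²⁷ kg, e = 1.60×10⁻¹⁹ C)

m ≈ 118 u

qvB = mv²/r ⇒ m = qBr/v.
m = (2×1.60×10^-19)(0.0735)(13.7) / (1.65×10^6) = 1.95×10^-25 kg = 118 u.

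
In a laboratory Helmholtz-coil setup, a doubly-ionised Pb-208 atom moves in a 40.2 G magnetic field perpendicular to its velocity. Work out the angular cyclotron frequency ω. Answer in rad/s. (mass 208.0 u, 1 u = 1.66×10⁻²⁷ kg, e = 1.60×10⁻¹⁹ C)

ω ≈ 3730 rad/s

ω = qB/m = (2×1.60×10^-19)(4.02×10^-3) / (3.45×10^-25) = 3730 rad/s.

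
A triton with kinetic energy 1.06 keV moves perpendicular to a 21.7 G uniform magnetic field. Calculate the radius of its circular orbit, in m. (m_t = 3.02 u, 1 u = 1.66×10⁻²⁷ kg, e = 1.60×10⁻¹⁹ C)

r ≈ 3.76 m

Convert the energy: K = 1.06 keV = 1.70×10^-16 J.
v = √(2K/m) = √(2·1.70×10^-16/5.01×10^-27) = 2.60×10^5 m/s.
r = mv/(qB) = (5.01×10^-27)(2.60×10^5) / [(1×1.60×10^-19)(2.17×10^-3)] = 3.76 m.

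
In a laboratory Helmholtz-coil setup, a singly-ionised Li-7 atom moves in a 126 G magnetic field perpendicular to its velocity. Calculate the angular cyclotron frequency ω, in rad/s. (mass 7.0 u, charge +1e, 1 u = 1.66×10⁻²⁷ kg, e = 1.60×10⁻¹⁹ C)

ω ≈ 1.73×10^5 rad/s

ω = qB/m = (1×1.60×10^-19)(0.0126) / (1.16×10^-26) = 1.73×10^5 rad/s.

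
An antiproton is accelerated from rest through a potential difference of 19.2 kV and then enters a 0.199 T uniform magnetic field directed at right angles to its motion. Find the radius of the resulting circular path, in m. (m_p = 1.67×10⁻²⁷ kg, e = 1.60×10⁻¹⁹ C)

The kinetic energy gained is K = qV = (1×1.60×10^-19)(1.92×10^4) = 3.07×10^-15 J.
v = √(2K/m) = 1.92×10^6 m/s.
r = mv/(qB) = (1.67×10^-27)(1.92×10^6) / [(1×1.60×10^-19)(0.199)] = 0.101 m.

r ≈ 0.101 m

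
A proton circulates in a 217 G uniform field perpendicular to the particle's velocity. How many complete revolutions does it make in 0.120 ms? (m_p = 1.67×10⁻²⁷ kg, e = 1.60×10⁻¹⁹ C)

N = 39

T = 2πm/(qB) = 2π(1.67×10^-27) / [(1×1.60×10^-19)(0.0217)] = 3.0222×10^-6 s.
N = t/T = 1.20×10^-4 / 3.0222×10^-6 ≈ 39.71, so 39 complete revolutions.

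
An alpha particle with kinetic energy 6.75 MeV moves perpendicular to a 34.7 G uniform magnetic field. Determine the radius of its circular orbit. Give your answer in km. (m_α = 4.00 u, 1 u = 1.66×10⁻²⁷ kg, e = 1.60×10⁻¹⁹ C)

Convert the energy: K = 6.75 MeV = 1.08×10^-12 J.
v = √(2K/m) = √(2·1.08×10^-12/6.64×10^-27) = 1.80×10^7 m/s.
r = mv/(qB) = (6.64×10^-27)(1.80×10^7) / [(2×1.60×10^-19)(3.47×10^-3)] = 108 m.

r ≈ 0.108 km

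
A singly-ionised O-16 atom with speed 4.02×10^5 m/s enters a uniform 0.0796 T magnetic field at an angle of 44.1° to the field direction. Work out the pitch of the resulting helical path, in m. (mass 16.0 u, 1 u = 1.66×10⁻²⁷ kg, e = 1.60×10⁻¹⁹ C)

pitch ≈ 3.78 m

The velocity component along B is v∥ = v cos44.1° = 2.89×10^5 m/s.
The cyclotron period T = 2πm/(qB) = 1.31×10^-5 s is set by m, q, B alone.
Pitch = v∥·T = (2.89×10^5)(1.31×10^-5) = 3.78 m.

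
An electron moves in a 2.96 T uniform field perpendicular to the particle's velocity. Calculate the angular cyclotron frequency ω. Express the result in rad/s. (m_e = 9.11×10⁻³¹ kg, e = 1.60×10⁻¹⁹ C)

ω ≈ 5.20×10^11 rad/s

ω = qB/m = (1×1.60×10^-19)(2.96) / (9.11×10^-31) = 5.20×10^11 rad/s.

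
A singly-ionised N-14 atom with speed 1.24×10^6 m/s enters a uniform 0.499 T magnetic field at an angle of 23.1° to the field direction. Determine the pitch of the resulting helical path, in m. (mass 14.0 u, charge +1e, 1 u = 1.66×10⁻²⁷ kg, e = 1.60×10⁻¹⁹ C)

pitch ≈ 2.09 m

The velocity component along B is v∥ = v cos23.1° = 1.14×10^6 m/s.
The cyclotron period T = 2πm/(qB) = 1.83×10^-6 s is set by m, q, B alone.
Pitch = v∥·T = (1.14×10^6)(1.83×10^-6) = 2.09 m.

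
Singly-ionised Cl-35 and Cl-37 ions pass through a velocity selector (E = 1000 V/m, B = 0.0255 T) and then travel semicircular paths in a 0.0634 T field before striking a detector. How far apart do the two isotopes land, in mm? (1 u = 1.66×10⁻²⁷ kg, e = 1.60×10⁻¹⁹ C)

Both emerge at v = E/B₁ = 3.92×10^4 m/s.
r = mv/(qB₂), so r₁ = 0.2246 m and r₂ = 0.2374 m, giving Δr = 0.0128 m.
After a semicircle each ion lands a diameter 2r from the entry slit, so the separation is 2Δr = 0.0257 m.

Δd ≈ 25.7 mm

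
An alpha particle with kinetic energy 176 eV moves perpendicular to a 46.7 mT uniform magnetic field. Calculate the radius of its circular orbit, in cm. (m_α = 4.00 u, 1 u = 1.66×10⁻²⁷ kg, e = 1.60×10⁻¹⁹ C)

r ≈ 4.09 cm

Convert the energy: K = 176 eV = 2.82×10^-17 J.
v = √(2K/m) = √(2·2.82×10^-17/6.64×10^-27) = 9.21×10^4 m/s.
r = mv/(qB) = (6.64×10^-27)(9.21×10^4) / [(2×1.60×10^-19)(0.0467)] = 0.0409 m.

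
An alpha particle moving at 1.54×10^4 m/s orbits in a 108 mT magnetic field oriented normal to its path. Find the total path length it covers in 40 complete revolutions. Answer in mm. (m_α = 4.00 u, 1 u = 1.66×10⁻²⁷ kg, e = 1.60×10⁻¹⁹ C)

r = mv/(qB) = 2.96×10^-3 m, so one revolution covers 2πr = 0.0186 m.
In 40 revolutions: L = 40·2πr = 0.744 m.

L ≈ 744 mm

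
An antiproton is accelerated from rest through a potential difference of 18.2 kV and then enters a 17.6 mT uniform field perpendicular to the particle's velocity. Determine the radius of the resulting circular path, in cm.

The kinetic energy gained is K = qV = (1×1.60×10^-19)(1.82×10^4) = 2.91×10^-15 J.
v = √(2K/m) = 1.87×10^6 m/s.
r = mv/(qB) = (1.67×10^-27)(1.87×10^6) / [(1×1.60×10^-19)(0.0176)] = 1.11 m.

r ≈ 111 cm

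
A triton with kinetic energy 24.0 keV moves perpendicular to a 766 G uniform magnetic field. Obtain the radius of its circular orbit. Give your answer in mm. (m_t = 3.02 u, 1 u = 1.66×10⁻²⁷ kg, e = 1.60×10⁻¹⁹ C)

r ≈ 506 mm

Convert the energy: K = 24.0 keV = 3.84×10^-15 J.
v = √(2K/m) = √(2·3.84×10^-15/5.01×10^-27) = 1.24×10^6 m/s.
r = mv/(qB) = (5.01×10^-27)(1.24×10^6) / [(1×1.60×10^-19)(0.0766)] = 0.506 m.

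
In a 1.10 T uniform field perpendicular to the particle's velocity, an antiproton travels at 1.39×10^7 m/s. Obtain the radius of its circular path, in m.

r ≈ 0.132 m

The magnetic force provides the centripetal force: qvB = mv²/r, so r = mv/(qB).
r = (1.67×10^-27 kg)(1.39×10^7 m/s) / [(1×1.60×10^-19 C)(1.10 T)] = 0.132 m.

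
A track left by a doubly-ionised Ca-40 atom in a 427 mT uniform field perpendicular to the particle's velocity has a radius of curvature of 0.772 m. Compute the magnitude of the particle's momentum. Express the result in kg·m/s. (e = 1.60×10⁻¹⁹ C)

p ≈ 1.05×10^-19 kg·m/s

Since qvB = mv²/r, the momentum p = mv = qBr.
p = (2×1.60×10^-19)(0.427)(0.772) = 1.05×10^-19 kg·m/s.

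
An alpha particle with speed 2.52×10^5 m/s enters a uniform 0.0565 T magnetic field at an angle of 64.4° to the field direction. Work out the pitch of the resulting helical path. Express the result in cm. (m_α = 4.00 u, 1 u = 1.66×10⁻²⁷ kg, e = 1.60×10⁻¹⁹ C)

pitch ≈ 25.1 cm

The velocity component along B is v∥ = v cos64.4° = 1.09×10^5 m/s.
The cyclotron period T = 2πm/(qB) = 2.31×10^-6 s is set by m, q, B alone.
Pitch = v∥·T = (1.09×10^5)(2.31×10^-6) = 0.251 m.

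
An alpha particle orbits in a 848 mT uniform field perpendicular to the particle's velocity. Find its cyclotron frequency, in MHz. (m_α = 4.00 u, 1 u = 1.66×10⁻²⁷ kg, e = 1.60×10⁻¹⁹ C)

f ≈ 6.50 MHz

f = qB/(2πm) = (2×1.60×10^-19)(0.848) / [2π(6.64×10^-27)] = 6.50×10^6 Hz.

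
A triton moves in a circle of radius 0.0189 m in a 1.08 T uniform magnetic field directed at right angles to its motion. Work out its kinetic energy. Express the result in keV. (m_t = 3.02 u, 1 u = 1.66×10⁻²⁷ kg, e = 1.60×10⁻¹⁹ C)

v = qBr/m = (1×1.60×10^-19)(1.08)(0.0189) / (5.01×10^-27) = 6.51×10^5 m/s.
K = ½mv² = 0.5·(5.01×10^-27)·(6.51×10^5)² = 1.06×10^-15 J = 6.65 keV.

K ≈ 6.65 keV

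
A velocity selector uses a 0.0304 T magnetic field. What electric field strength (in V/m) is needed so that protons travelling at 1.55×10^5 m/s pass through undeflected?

E ≈ 4710 V/m

qE = qvB ⇒ E = vB = (1.55×10^5)(0.0304) = 4710 V/m.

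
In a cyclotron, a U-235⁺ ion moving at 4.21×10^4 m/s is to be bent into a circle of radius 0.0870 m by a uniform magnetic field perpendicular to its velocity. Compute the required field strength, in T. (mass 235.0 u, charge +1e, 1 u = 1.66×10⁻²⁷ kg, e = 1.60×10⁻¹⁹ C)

qvB = mv²/r gives B = mv/(qr).
B = (3.90×10^-25)(4.21×10^4) / [(1×1.60×10^-19)(0.0870)] = 1.18 T.

B ≈ 1.18 T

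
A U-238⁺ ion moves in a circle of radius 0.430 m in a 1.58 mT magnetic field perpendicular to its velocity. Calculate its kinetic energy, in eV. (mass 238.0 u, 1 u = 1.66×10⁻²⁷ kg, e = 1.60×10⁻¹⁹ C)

v = qBr/m = (1×1.60×10^-19)(1.58×10^-3)(0.430) / (3.95×10^-25) = 275 m/s.
K = ½mv² = 0.5·(3.95×10^-25)·(275)² = 1.50×10^-20 J = 0.0935 eV.

K ≈ 0.0935 eV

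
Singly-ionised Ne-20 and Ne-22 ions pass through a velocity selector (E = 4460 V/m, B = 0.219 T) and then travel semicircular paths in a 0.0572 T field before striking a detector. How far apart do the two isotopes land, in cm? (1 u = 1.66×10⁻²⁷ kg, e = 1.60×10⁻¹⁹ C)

Both emerge at v = E/B₁ = 2.04×10^4 m/s.
r = mv/(qB₂), so r₁ = 0.07388 m and r₂ = 0.08127 m, giving Δr = 7.39×10^-3 m.
After a semicircle each ion lands a diameter 2r from the entry slit, so the separation is 2Δr = 0.0148 m.

Δd ≈ 1.48 cm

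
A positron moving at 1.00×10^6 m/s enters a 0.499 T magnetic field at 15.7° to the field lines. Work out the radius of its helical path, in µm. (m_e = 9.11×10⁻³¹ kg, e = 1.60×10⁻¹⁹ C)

Only the perpendicular component v⊥ = v sin15.7° = 2.71×10^5 m/s is bent by the field.
r = m v⊥ /(qB) = (9.11×10^-31)(2.71×10^5) / [(1×1.60×10^-19)(0.499)] = 3.09×10^-6 m.

r ≈ 3.09 µm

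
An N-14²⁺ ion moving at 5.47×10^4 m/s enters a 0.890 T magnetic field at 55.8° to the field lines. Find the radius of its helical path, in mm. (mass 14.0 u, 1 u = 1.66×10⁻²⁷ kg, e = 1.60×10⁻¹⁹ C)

Only the perpendicular component v⊥ = v sin55.8° = 4.52×10^4 m/s is bent by the field.
r = m v⊥ /(qB) = (2.32×10^-26)(4.52×10^4) / [(2×1.60×10^-19)(0.890)] = 3.69×10^-3 m.

r ≈ 3.69 mm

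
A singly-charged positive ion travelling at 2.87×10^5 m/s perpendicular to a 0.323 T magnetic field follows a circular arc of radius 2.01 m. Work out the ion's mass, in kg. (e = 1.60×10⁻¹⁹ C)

m ≈ 3.62×10^-25 kg

qvB = mv²/r ⇒ m = qBr/v.
m = (1×1.60×10^-19)(0.323)(2.01) / (2.87×10^5) = 3.62×10^-25 kg.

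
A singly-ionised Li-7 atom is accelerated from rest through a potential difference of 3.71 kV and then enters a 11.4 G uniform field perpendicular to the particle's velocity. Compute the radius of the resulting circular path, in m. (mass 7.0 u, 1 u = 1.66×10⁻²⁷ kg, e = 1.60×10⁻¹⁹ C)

The kinetic energy gained is K = qV = (1×1.60×10^-19)(3710) = 5.94×10^-16 J.
v = √(2K/m) = 3.20×10^5 m/s.
r = mv/(qB) = (1.16×10^-26)(3.20×10^5) / [(1×1.60×10^-19)(1.14×10^-3)] = 20.4 m.

r ≈ 20.4 m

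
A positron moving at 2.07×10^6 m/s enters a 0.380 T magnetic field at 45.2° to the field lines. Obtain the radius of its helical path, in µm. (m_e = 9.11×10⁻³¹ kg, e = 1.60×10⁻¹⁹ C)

Only the perpendicular component v⊥ = v sin45.2° = 1.47×10^6 m/s is bent by the field.
r = m v⊥ /(qB) = (9.11×10^-31)(1.47×10^6) / [(1×1.60×10^-19)(0.380)] = 2.20×10^-5 m.

r ≈ 22.0 µm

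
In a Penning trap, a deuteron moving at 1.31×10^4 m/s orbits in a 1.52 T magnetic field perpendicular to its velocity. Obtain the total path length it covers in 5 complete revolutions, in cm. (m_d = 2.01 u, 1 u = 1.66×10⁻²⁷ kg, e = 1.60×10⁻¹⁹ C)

r = mv/(qB) = 1.80×10^-4 m, so one revolution covers 2πr = 1.13×10^-3 m.
In 5 revolutions: L = 5·2πr = 5.65×10^-3 m.

L ≈ 0.565 cm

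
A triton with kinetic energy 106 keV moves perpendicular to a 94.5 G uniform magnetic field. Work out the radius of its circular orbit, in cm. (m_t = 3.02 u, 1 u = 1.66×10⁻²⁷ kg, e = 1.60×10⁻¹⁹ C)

r ≈ 862 cm

Convert the energy: K = 106 keV = 1.70×10^-14 J.
v = √(2K/m) = √(2·1.70×10^-14/5.01×10^-27) = 2.60×10^6 m/s.
r = mv/(qB) = (5.01×10^-27)(2.60×10^6) / [(1×1.60×10^-19)(9.45×10^-3)] = 8.62 m.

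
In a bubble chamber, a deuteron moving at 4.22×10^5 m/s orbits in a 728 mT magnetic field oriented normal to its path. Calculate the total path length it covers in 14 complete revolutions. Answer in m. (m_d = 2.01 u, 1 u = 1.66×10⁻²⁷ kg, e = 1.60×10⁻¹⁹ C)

L ≈ 1.06 m

r = mv/(qB) = 0.0121 m, so one revolution covers 2πr = 0.0760 m.
In 14 revolutions: L = 14·2πr = 1.06 m.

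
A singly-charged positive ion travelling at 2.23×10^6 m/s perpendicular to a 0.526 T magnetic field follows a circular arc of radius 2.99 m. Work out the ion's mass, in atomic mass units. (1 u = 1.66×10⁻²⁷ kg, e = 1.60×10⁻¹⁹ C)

qvB = mv²/r ⇒ m = qBr/v.
m = (1×1.60×10^-19)(0.526)(2.99) / (2.23×10^6) = 1.13×10^-25 kg = 68.0 u.

m ≈ 68.0 u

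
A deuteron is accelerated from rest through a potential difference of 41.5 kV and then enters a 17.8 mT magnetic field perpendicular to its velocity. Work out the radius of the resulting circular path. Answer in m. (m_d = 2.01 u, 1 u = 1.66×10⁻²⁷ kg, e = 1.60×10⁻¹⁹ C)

r ≈ 2.34 m

The kinetic energy gained is K = qV = (1×1.60×10^-19)(4.15×10^4) = 6.64×10^-15 J.
v = √(2K/m) = 2.00×10^6 m/s.
r = mv/(qB) = (3.34×10^-27)(2.00×10^6) / [(1×1.60×10^-19)(0.0178)] = 2.34 m.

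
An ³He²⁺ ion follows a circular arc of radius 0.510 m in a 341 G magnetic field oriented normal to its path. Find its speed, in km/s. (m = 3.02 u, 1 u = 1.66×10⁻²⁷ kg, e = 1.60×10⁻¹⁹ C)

From qvB = mv²/r, v = qBr/m.
v = (2×1.60×10^-19)(0.0341)(0.510) / (5.01×10^-27) = 1.11×10^6 m/s.

v ≈ 1110 km/s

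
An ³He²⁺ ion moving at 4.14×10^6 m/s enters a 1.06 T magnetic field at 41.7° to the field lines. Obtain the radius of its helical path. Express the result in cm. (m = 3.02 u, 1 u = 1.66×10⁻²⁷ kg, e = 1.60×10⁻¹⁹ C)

Only the perpendicular component v⊥ = v sin41.7° = 2.75×10^6 m/s is bent by the field.
r = m v⊥ /(qB) = (5.01×10^-27)(2.75×10^6) / [(2×1.60×10^-19)(1.06)] = 0.0407 m.

r ≈ 4.07 cm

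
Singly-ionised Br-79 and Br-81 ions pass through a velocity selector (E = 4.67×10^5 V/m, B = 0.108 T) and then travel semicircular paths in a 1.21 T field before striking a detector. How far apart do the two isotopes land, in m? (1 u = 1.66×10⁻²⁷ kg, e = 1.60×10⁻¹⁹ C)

Both emerge at v = E/B₁ = 4.32×10^6 m/s.
r = mv/(qB₂), so r₁ = 2.9290 m and r₂ = 3.0032 m, giving Δr = 0.0742 m.
After a semicircle each ion lands a diameter 2r from the entry slit, so the separation is 2Δr = 0.148 m.

Δd ≈ 0.148 m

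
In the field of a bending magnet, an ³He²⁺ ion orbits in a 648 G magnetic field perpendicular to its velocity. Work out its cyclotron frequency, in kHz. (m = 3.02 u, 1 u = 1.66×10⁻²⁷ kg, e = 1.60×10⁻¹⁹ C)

f ≈ 658 kHz

f = qB/(2πm) = (2×1.60×10^-19)(0.0648) / [2π(5.01×10^-27)] = 6.58×10^5 Hz.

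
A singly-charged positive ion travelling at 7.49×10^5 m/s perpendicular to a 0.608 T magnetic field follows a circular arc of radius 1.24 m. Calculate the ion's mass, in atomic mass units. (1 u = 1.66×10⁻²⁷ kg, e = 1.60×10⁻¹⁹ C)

m ≈ 97.0 u

qvB = mv²/r ⇒ m = qBr/v.
m = (1×1.60×10^-19)(0.608)(1.24) / (7.49×10^5) = 1.61×10^-25 kg = 97.0 u.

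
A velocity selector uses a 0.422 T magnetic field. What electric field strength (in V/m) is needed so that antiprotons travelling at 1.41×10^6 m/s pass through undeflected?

qE = qvB ⇒ E = vB = (1.41×10^6)(0.422) = 5.95×10^5 V/m.

E ≈ 5.95×10^5 V/m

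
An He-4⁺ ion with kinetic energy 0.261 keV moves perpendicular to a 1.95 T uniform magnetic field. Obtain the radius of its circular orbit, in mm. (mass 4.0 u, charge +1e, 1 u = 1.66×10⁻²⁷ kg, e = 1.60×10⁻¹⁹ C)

r ≈ 2.39 mm

Convert the energy: K = 0.261 keV = 4.18×10^-17 J.
v = √(2K/m) = √(2·4.18×10^-17/6.64×10^-27) = 1.12×10^5 m/s.
r = mv/(qB) = (6.64×10^-27)(1.12×10^5) / [(1×1.60×10^-19)(1.95)] = 2.39×10^-3 m.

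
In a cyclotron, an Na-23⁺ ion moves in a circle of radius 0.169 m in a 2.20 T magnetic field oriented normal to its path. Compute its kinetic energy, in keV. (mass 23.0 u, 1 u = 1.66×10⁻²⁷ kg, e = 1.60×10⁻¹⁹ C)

K ≈ 290 keV

v = qBr/m = (1×1.60×10^-19)(2.20)(0.169) / (3.82×10^-26) = 1.56×10^6 m/s.
K = ½mv² = 0.5·(3.82×10^-26)·(1.56×10^6)² = 4.63×10^-14 J = 290 keV.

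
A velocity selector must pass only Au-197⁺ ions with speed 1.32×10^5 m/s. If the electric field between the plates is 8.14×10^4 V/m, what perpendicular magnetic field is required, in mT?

B ≈ 617 mT

qE = qvB ⇒ B = E/v = (8.14×10^4) / (1.32×10^5) = 0.617 T.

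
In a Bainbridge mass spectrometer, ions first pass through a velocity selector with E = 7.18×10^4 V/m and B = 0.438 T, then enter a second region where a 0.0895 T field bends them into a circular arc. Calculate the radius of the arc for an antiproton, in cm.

The selector passes v = E/B = 7.18×10^4/0.438 = 1.64×10^5 m/s.
In the deflection region, r = mv/(qB₂) = (1.67×10^-27)(1.64×10^5) / [(1×1.60×10^-19)(0.0895)] = 0.0191 m.

r ≈ 1.91 cm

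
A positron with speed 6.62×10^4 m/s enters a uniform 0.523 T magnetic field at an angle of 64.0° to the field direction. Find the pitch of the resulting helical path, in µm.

The velocity component along B is v∥ = v cos64.0° = 2.90×10^4 m/s.
The cyclotron period T = 2πm/(qB) = 6.84×10^-11 s is set by m, q, B alone.
Pitch = v∥·T = (2.90×10^4)(6.84×10^-11) = 1.99×10^-6 m.

pitch ≈ 1.99 µm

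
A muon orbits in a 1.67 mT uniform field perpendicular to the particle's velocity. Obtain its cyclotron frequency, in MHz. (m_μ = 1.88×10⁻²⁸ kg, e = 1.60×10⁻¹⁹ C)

f = qB/(2πm) = (1×1.60×10^-19)(1.67×10^-3) / [2π(1.88×10^-28)] = 2.26×10^5 Hz.

f ≈ 0.226 MHz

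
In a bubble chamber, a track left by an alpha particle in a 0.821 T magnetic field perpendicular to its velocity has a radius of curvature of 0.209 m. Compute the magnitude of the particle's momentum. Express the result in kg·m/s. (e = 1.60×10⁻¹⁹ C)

Since qvB = mv²/r, the momentum p = mv = qBr.
p = (2×1.60×10^-19)(0.821)(0.209) = 5.49×10^-20 kg·m/s.

p ≈ 5.49×10^-20 kg·m/s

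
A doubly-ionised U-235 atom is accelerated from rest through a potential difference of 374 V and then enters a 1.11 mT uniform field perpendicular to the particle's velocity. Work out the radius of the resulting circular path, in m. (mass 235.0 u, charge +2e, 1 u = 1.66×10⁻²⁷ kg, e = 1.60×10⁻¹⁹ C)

The kinetic energy gained is K = qV = (2×1.60×10^-19)(374) = 1.20×10^-16 J.
v = √(2K/m) = 2.48×10^4 m/s.
r = mv/(qB) = (3.90×10^-25)(2.48×10^4) / [(2×1.60×10^-19)(1.11×10^-3)] = 27.2 m.

r ≈ 27.2 m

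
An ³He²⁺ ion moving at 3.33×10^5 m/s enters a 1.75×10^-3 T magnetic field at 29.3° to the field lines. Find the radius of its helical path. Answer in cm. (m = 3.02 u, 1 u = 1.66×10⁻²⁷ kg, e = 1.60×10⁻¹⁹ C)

Only the perpendicular component v⊥ = v sin29.3° = 1.63×10^5 m/s is bent by the field.
r = m v⊥ /(qB) = (5.01×10^-27)(1.63×10^5) / [(2×1.60×10^-19)(1.75×10^-3)] = 1.46 m.

r ≈ 146 cm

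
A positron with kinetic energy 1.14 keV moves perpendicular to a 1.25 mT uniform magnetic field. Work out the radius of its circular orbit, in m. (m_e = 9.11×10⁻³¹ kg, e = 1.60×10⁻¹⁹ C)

Convert the energy: K = 1.14 keV = 1.82×10^-16 J.
v = √(2K/m) = √(2·1.82×10^-16/9.11×10^-31) = 2.00×10^7 m/s.
r = mv/(qB) = (9.11×10^-31)(2.00×10^7) / [(1×1.60×10^-19)(1.25×10^-3)] = 0.0911 m.

r ≈ 0.0911 m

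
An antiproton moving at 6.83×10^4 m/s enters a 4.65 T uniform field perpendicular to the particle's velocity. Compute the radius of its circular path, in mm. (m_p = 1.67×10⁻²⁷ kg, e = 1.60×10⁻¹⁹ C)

The magnetic force provides the centripetal force: qvB = mv²/r, so r = mv/(qB).
r = (1.67×10^-27 kg)(6.83×10^4 m/s) / [(1×1.60×10^-19 C)(4.65 T)] = 1.53×10^-4 m.

r ≈ 0.153 mm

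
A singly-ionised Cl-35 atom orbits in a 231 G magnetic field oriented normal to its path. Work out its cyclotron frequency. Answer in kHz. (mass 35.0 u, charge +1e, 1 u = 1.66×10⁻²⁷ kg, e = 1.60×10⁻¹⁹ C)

f ≈ 10.1 kHz

f = qB/(2πm) = (1×1.60×10^-19)(0.0231) / [2π(5.81×10^-26)] = 1.01×10^4 Hz.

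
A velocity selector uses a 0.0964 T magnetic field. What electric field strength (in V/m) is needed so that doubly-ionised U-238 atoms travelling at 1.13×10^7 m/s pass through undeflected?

E ≈ 1.09×10^6 V/m

qE = qvB ⇒ E = vB = (1.13×10^7)(0.0964) = 1.09×10^6 V/m.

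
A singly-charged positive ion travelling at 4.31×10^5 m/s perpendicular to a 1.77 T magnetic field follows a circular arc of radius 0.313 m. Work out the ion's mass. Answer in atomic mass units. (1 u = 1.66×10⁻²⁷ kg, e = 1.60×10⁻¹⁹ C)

qvB = mv²/r ⇒ m = qBr/v.
m = (1×1.60×10^-19)(1.77)(0.313) / (4.31×10^5) = 2.06×10^-25 kg = 124 u.

m ≈ 124 u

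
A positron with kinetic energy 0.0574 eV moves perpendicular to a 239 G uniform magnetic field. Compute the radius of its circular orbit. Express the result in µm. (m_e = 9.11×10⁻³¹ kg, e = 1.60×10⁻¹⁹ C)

r ≈ 33.8 µm

Convert the energy: K = 0.0574 eV = 9.18×10^-21 J.
v = √(2K/m) = √(2·9.18×10^-21/9.11×10^-31) = 1.42×10^5 m/s.
r = mv/(qB) = (9.11×10^-31)(1.42×10^5) / [(1×1.60×10^-19)(0.0239)] = 3.38×10^-5 m.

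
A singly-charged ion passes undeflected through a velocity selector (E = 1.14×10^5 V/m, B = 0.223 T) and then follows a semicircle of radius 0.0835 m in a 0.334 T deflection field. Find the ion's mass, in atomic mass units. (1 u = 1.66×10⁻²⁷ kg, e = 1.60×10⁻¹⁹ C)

v = E/B₁ = 5.11×10^5 m/s.
From r = mv/(qB₂), m = qB₂r/v = (1×1.60×10^-19)(0.334)(0.0835) / (5.11×10^5) = 8.73×10^-27 kg.
In atomic mass units: m = 8.73×10^-27 / 1.66×10^-27 = 5.26 u.

m ≈ 5.26 u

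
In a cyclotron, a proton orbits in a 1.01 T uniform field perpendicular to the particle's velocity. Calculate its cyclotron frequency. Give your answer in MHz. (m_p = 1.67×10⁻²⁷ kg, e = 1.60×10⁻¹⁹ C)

f ≈ 15.4 MHz

f = qB/(2πm) = (1×1.60×10^-19)(1.01) / [2π(1.67×10^-27)] = 1.54×10^7 Hz.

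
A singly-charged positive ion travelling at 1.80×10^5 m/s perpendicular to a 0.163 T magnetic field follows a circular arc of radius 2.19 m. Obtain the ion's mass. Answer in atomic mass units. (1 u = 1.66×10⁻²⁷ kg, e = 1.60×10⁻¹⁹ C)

qvB = mv²/r ⇒ m = qBr/v.
m = (1×1.60×10^-19)(0.163)(2.19) / (1.80×10^5) = 3.17×10^-25 kg = 191 u.

m ≈ 191 u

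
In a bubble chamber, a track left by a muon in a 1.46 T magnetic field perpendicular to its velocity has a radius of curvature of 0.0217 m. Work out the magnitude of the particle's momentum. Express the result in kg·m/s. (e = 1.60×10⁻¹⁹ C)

Since qvB = mv²/r, the momentum p = mv = qBr.
p = (1×1.60×10^-19)(1.46)(0.0217) = 5.07×10^-21 kg·m/s.

p ≈ 5.07×10^-21 kg·m/s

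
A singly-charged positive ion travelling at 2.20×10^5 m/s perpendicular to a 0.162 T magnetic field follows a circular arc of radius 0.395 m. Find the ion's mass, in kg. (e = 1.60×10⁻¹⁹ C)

qvB = mv²/r ⇒ m = qBr/v.
m = (1×1.60×10^-19)(0.162)(0.395) / (2.20×10^5) = 4.65×10^-26 kg.

m ≈ 4.65×10^-26 kg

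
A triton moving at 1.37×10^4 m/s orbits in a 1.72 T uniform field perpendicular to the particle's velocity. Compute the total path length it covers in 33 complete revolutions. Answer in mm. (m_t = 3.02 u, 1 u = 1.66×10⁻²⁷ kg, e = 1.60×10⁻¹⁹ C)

L ≈ 51.7 mm

r = mv/(qB) = 2.50×10^-4 m, so one revolution covers 2πr = 1.57×10^-3 m.
In 33 revolutions: L = 33·2πr = 0.0517 m.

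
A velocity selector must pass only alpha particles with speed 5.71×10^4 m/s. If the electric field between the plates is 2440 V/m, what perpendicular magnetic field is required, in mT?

qE = qvB ⇒ B = E/v = (2440) / (5.71×10^4) = 0.0427 T.

B ≈ 42.7 mT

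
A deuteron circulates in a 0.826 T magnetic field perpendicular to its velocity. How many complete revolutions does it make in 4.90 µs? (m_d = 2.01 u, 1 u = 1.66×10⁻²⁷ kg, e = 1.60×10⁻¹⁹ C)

N = 30

T = 2πm/(qB) = 2π(3.3366×10^-27) / [(1×1.60×10^-19)(0.826)] = 1.5863×10^-7 s.
N = t/T = 4.90×10^-6 / 1.5863×10^-7 ≈ 30.89, so 30 complete revolutions.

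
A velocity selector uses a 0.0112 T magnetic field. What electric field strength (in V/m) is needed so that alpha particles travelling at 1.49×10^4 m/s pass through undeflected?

E ≈ 167 V/m

qE = qvB ⇒ E = vB = (1.49×10^4)(0.0112) = 167 V/m.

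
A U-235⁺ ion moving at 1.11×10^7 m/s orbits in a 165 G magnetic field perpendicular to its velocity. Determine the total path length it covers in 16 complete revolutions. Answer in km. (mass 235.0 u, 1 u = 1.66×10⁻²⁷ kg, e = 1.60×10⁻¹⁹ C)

r = mv/(qB) = 1640 m, so one revolution covers 2πr = 1.03×10^4 m.
In 16 revolutions: L = 16·2πr = 1.65×10^5 m.

L ≈ 165 km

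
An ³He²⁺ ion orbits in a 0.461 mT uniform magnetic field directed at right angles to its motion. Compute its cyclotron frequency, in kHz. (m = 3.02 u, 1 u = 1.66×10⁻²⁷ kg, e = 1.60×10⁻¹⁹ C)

f = qB/(2πm) = (2×1.60×10^-19)(4.61×10^-4) / [2π(5.01×10^-27)] = 4680 Hz.

f ≈ 4.68 kHz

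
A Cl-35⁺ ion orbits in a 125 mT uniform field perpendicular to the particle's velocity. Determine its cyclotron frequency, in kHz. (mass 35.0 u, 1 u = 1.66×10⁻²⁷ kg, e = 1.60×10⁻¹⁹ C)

f ≈ 54.8 kHz

f = qB/(2πm) = (1×1.60×10^-19)(0.125) / [2π(5.81×10^-26)] = 5.48×10^4 Hz.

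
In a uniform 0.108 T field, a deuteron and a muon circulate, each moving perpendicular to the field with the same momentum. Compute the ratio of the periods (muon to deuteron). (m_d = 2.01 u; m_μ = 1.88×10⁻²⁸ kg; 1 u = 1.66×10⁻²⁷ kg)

ratio ≈ 0.0563

T = 2πm/(qB) is independent of speed, so T₂/T₁ = (m₂/q₂)/(m₁/q₁).
T_{muon}/T_{deuteron} = (1.88×10^-28/1e) / (3.34×10^-27/1e) = 0.0563.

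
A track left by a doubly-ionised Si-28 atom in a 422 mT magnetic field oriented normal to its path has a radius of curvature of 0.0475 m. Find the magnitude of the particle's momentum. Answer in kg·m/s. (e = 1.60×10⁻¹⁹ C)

p ≈ 6.41×10^-21 kg·m/s

Since qvB = mv²/r, the momentum p = mv = qBr.
p = (2×1.60×10^-19)(0.422)(0.0475) = 6.41×10^-21 kg·m/s.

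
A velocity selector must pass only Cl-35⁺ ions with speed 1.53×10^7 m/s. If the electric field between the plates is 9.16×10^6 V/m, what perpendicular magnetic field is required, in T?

B ≈ 0.599 T

qE = qvB ⇒ B = E/v = (9.16×10^6) / (1.53×10^7) = 0.599 T.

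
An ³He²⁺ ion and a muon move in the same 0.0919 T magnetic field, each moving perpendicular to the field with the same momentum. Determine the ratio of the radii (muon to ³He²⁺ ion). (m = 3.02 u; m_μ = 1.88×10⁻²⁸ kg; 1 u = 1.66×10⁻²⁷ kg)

ratio ≈ 2.00

r = p/(qB) ⇒ at equal p, r ∝ 1/q.
r_{muon}/r_{³He²⁺ ion} = 2.00.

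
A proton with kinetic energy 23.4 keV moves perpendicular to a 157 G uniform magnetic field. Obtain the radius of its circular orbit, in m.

Convert the energy: K = 23.4 keV = 3.74×10^-15 J.
v = √(2K/m) = √(2·3.74×10^-15/1.67×10^-27) = 2.12×10^6 m/s.
r = mv/(qB) = (1.67×10^-27)(2.12×10^6) / [(1×1.60×10^-19)(0.0157)] = 1.41 m.

r ≈ 1.41 m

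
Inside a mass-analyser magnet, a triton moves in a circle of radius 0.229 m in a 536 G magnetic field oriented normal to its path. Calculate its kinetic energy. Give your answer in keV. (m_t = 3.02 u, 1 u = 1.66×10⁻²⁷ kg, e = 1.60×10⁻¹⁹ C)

v = qBr/m = (1×1.60×10^-19)(0.0536)(0.229) / (5.01×10^-27) = 3.92×10^5 m/s.
K = ½mv² = 0.5·(5.01×10^-27)·(3.92×10^5)² = 3.85×10^-16 J = 2.40 keV.

K ≈ 2.40 keV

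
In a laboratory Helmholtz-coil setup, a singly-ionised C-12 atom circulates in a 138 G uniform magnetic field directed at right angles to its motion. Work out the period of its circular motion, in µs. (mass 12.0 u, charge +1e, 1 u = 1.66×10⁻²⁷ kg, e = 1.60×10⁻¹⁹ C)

T ≈ 56.7 µs

The cyclotron period is independent of speed: T = 2πm/(qB).
T = 2π(1.99×10^-26) / [(1×1.60×10^-19)(0.0138)] = 5.67×10^-5 s.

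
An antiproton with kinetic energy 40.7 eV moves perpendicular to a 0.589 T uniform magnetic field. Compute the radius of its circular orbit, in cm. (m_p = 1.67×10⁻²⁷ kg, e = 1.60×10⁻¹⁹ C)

Convert the energy: K = 40.7 eV = 6.51×10^-18 J.
v = √(2K/m) = √(2·6.51×10^-18/1.67×10^-27) = 8.83×10^4 m/s.
r = mv/(qB) = (1.67×10^-27)(8.83×10^4) / [(1×1.60×10^-19)(0.589)] = 1.56×10^-3 m.

r ≈ 0.156 cm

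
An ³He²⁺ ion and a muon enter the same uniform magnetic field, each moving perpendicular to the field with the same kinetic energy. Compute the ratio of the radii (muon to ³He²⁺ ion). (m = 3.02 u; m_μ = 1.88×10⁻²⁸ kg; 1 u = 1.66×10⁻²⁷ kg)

ratio ≈ 0.387

r = √(2mK)/(qB) ⇒ at equal K, r ∝ √m/q.
r_{muon}/r_{³He²⁺ ion} = 0.387.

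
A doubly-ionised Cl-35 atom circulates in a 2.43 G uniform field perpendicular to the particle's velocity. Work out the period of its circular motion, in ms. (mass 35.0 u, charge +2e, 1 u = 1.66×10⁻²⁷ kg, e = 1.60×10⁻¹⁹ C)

The cyclotron period is independent of speed: T = 2πm/(qB).
T = 2π(5.81×10^-26) / [(2×1.60×10^-19)(2.43×10^-4)] = 4.69×10^-3 s.

T ≈ 4.69 ms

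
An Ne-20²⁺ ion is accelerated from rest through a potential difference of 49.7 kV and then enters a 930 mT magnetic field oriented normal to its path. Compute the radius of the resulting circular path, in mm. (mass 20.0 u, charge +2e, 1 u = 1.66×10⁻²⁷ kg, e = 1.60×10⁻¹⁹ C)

The kinetic energy gained is K = qV = (2×1.60×10^-19)(4.97×10^4) = 1.59×10^-14 J.
v = √(2K/m) = 9.79×10^5 m/s.
r = mv/(qB) = (3.32×10^-26)(9.79×10^5) / [(2×1.60×10^-19)(0.930)] = 0.109 m.

r ≈ 109 mm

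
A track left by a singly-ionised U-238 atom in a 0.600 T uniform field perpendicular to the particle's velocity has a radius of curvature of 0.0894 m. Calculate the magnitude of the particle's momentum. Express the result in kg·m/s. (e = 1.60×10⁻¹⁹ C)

Since qvB = mv²/r, the momentum p = mv = qBr.
p = (1×1.60×10^-19)(0.600)(0.0894) = 8.58×10^-21 kg·m/s.

p ≈ 8.58×10^-21 kg·m/s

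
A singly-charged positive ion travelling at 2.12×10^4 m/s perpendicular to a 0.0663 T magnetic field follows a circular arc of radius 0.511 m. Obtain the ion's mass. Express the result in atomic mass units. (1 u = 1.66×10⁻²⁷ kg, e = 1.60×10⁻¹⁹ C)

qvB = mv²/r ⇒ m = qBr/v.
m = (1×1.60×10^-19)(0.0663)(0.511) / (2.12×10^4) = 2.56×10^-25 kg = 154 u.

m ≈ 154 u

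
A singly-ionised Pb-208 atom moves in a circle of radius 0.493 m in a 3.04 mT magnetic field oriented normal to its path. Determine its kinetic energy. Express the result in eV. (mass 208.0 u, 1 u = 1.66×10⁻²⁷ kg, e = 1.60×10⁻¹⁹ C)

v = qBr/m = (1×1.60×10^-19)(3.04×10^-3)(0.493) / (3.45×10^-25) = 694 m/s.
K = ½mv² = 0.5·(3.45×10^-25)·(694)² = 8.33×10^-20 J = 0.520 eV.

K ≈ 0.520 eV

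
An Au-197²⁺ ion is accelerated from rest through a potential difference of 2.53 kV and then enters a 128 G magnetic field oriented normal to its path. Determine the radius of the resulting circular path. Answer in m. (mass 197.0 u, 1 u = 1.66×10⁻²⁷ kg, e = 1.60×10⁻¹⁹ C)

The kinetic energy gained is K = qV = (2×1.60×10^-19)(2530) = 8.10×10^-16 J.
v = √(2K/m) = 7.04×10^4 m/s.
r = mv/(qB) = (3.27×10^-25)(7.04×10^4) / [(2×1.60×10^-19)(0.0128)] = 5.62 m.

r ≈ 5.62 m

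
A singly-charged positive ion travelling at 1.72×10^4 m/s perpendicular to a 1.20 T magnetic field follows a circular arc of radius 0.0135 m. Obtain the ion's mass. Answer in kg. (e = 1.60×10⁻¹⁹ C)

m ≈ 1.51×10^-25 kg

qvB = mv²/r ⇒ m = qBr/v.
m = (1×1.60×10^-19)(1.20)(0.0135) / (1.72×10^4) = 1.51×10^-25 kg.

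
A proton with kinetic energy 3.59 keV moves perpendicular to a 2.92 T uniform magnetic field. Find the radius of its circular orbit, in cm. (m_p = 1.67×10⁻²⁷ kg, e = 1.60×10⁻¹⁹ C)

Convert the energy: K = 3.59 keV = 5.74×10^-16 J.
v = √(2K/m) = √(2·5.74×10^-16/1.67×10^-27) = 8.29×10^5 m/s.
r = mv/(qB) = (1.67×10^-27)(8.29×10^5) / [(1×1.60×10^-19)(2.92)] = 2.96×10^-3 m.

r ≈ 0.296 cm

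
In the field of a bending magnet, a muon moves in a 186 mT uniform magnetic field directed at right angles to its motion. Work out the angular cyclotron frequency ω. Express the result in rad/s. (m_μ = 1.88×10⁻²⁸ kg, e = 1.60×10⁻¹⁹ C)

ω = qB/m = (1×1.60×10^-19)(0.186) / (1.88×10^-28) = 1.58×10^8 rad/s.

ω ≈ 1.58×10^8 rad/s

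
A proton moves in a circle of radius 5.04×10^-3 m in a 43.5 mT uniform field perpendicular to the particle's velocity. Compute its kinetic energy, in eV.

K ≈ 2.30 eV

v = qBr/m = (1×1.60×10^-19)(0.0435)(5.04×10^-3) / (1.67×10^-27) = 2.10×10^4 m/s.
K = ½mv² = 0.5·(1.67×10^-27)·(2.10×10^4)² = 3.68×10^-19 J = 2.30 eV.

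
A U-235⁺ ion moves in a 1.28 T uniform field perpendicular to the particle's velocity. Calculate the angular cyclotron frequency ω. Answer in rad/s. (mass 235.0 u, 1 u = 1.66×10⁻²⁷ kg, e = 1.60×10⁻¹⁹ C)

ω = qB/m = (1×1.60×10^-19)(1.28) / (3.90×10^-25) = 5.25×10^5 rad/s.

ω ≈ 5.25×10^5 rad/s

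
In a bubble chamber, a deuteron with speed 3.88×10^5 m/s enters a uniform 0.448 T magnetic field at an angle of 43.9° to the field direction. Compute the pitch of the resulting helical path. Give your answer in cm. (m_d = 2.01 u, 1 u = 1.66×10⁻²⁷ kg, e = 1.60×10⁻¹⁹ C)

pitch ≈ 8.18 cm

The velocity component along B is v∥ = v cos43.9° = 2.80×10^5 m/s.
The cyclotron period T = 2πm/(qB) = 2.92×10^-7 s is set by m, q, B alone.
Pitch = v∥·T = (2.80×10^5)(2.92×10^-7) = 0.0818 m.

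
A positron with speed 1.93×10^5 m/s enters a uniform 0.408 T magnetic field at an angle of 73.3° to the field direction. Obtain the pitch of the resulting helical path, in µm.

The velocity component along B is v∥ = v cos73.3° = 5.55×10^4 m/s.
The cyclotron period T = 2πm/(qB) = 8.77×10^-11 s is set by m, q, B alone.
Pitch = v∥·T = (5.55×10^4)(8.77×10^-11) = 4.86×10^-6 m.

pitch ≈ 4.86 µm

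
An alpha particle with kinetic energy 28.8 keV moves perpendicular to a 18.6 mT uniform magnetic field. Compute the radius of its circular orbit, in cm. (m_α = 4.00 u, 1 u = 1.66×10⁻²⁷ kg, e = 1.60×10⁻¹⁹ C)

r ≈ 131 cm

Convert the energy: K = 28.8 keV = 4.61×10^-15 J.
v = √(2K/m) = √(2·4.61×10^-15/6.64×10^-27) = 1.18×10^6 m/s.
r = mv/(qB) = (6.64×10^-27)(1.18×10^6) / [(2×1.60×10^-19)(0.0186)] = 1.31 m.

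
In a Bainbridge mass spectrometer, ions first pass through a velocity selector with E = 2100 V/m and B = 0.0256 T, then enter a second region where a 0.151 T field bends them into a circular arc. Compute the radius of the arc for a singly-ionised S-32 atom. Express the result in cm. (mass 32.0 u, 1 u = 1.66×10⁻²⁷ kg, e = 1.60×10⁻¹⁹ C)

r ≈ 18.0 cm

The selector passes v = E/B = 2100/0.0256 = 8.20×10^4 m/s.
In the deflection region, r = mv/(qB₂) = (5.31×10^-26)(8.20×10^4) / [(1×1.60×10^-19)(0.151)] = 0.180 m.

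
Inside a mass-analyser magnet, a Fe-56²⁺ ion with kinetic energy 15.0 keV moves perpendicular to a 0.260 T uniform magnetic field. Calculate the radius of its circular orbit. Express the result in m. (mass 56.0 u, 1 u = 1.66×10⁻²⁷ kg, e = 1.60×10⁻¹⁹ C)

r ≈ 0.254 m

Convert the energy: K = 15.0 keV = 2.40×10^-15 J.
v = √(2K/m) = √(2·2.40×10^-15/9.30×10^-26) = 2.27×10^5 m/s.
r = mv/(qB) = (9.30×10^-26)(2.27×10^5) / [(2×1.60×10^-19)(0.260)] = 0.254 m.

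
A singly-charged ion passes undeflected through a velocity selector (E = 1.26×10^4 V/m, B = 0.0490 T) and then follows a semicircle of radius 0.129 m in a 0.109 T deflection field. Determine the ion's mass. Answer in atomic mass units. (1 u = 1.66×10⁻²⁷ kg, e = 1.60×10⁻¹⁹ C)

m ≈ 5.27 u

v = E/B₁ = 2.57×10^5 m/s.
From r = mv/(qB₂), m = qB₂r/v = (1×1.60×10^-19)(0.109)(0.129) / (2.57×10^5) = 8.75×10^-27 kg.
In atomic mass units: m = 8.75×10^-27 / 1.66×10^-27 = 5.27 u.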